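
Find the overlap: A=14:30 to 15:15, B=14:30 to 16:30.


Meeting A: 870-915 (in minutes from midnight)
Meeting B: 870-990
Overlap start = max(870, 870) = 870
Overlap end = min(915, 990) = 915
Overlap = max(0, 915 - 870) = 45 min

45 minutes


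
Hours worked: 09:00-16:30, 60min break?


6h 30m (390 minutes)

Total time = (16×60+30) - (9×60+0)
= 990 - 540 = 450 min
Minus break: 450 - 60 = 390 min
= 6h 30m


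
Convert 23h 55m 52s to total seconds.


86152 seconds

Hours: 23 × 3600 = 82800
Minutes: 55 × 60 = 3300
Seconds: 52
Total = 82800 + 3300 + 52 = 86152


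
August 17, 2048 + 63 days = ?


October 19, 2048

Start: August 17, 2048
Add 63 days
August 17 → September 1: 31 - 17 + 1 = 15 days (63 - 15 = 48 left)
September 1 → October 1: 30 - 1 + 1 = 30 days (48 - 30 = 18 left)
October 1 + 18 = October 19, 2048


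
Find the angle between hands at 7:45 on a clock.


37.5°

Hour hand = 7×30 + 45×0.5 = 232.5°
Minute hand = 45×6 = 270°
Difference = |232.5 - 270| = 37.5°


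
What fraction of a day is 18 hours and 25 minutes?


Total minutes: 18×60 + 25 = 1105
Day = 24×60 = 1440 minutes
Fraction = 1105/1440 ≈ 0.7674
As a percentage: 1105/1440 × 100 ≈ 76.74%

0.7674 (76.74%)


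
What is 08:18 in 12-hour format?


Hour: 8
8 < 12 → AM

8:18 AM


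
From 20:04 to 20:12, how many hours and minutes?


End time in minutes: 20×60 + 12 = 1212
Start time in minutes: 20×60 + 4 = 1204
Difference = 1212 - 1204 = 8 minutes
= 0 hours 8 minutes

0h 8m


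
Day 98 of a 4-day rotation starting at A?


Shifts: A, B, C, D
Start: A (index 0)
Day 98: (0 + 98 - 1) mod 4
= 97 mod 4
= 1
Index 1 → shift B

Shift B


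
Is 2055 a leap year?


No

Rules: divisible by 4 AND (not by 100 OR by 400)
2055 ÷ 4 = 513 remainder 3 → not divisible by 4
Not divisible by 4 → not a leap year


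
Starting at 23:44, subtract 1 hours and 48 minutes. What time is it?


Start: 1424 minutes from midnight
Subtract: 108 minutes
Remaining: 1424 - 108 = 1316
Hours: 21, Minutes: 56

21:56


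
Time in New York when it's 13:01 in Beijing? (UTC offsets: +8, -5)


Time difference = UTC-5 - UTC+8 = -13 hours
New hour = (13 -13) mod 24
= 0 mod 24 = 0
Minutes unchanged → 00:01

00:01


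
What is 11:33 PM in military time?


23:33

Input: 11:33 PM
PM: 11 + 12 = 23


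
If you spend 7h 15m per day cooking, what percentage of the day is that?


Time: 435 minutes
Day: 1440 minutes
Percentage = (435/1440) × 100 ≈ 30.2%

30.2%


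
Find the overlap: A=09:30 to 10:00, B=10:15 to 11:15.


0 minutes

Meeting A: 570-600 (in minutes from midnight)
Meeting B: 615-675
Overlap start = max(570, 615) = 615
Overlap end = min(600, 675) = 600
Overlap = max(0, 600 - 615) = 0 min


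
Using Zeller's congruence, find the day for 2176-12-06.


Friday

Zeller's congruence:
q=6, m=12, k=76, j=21
h = (6 + ⌊13×13/5⌋ + 76 + ⌊76/4⌋ + ⌊21/4⌋ - 2×21) mod 7
= (6 + 33 + 76 + 19 + 5 - 42) mod 7
= 97 mod 7 = 6
h=6 → Friday


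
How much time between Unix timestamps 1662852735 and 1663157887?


305152 seconds (84.8 hours / 3.53 days)

Difference = 1663157887 - 1662852735 = 305152 seconds
In hours: 305152 / 3600 ≈ 84.8
In days: 305152 / 86400 ≈ 3.53


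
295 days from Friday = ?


Saturday

Start: Friday (index 4)
(4 + 295) mod 7
= 299 mod 7
= 5
Index 5 → Saturday


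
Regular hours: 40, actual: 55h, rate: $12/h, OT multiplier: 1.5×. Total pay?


$750.00

Regular: 40h × $12 = $480.00
Overtime: 55 - 40 = 15h
OT pay: 15h × $12 × 1.5 = $270.00
Total = $480.00 + $270.00 = $750.00


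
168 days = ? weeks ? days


Weeks: 168 ÷ 7 = 24 remainder 0

24 weeks 0 days


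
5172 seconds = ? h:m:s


1h 26m 12s

Hours: 5172 ÷ 3600 = 1 remainder 1572
Minutes: 1572 ÷ 60 = 26 remainder 12
Seconds: 12


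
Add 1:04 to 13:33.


Start: 813 minutes from midnight
Add: 64 minutes
Total: 877 minutes
Hours: 877 ÷ 60 = 14 remainder 37

14:37


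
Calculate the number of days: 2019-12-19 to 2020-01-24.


36 days

From December 19, 2019 to January 24, 2020
Rest of December 2019: 31 - 19 = 12
Days into January 2020: 24
Total = 12 + 24 = 36 days


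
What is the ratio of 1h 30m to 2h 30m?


Duration 1: 90 minutes
Duration 2: 150 minutes
Ratio = 90:150
GCD = 30
Simplified = 3:5
As a decimal: 3/5 = 0.60

3:5 (0.60)


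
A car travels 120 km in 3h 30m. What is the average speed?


34.3 km/h

Distance: 120 km
Time: 3h 30m = 210 min = 210/60 = 7/2 hours
Speed = 120 ÷ (7/2) = 120 × 2 / 7 = 240/7 ≈ 34.3 km/h


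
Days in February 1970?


28 days

Month: February (month 2)
February: 28 or 29 (leap year)
1970 leap year? No


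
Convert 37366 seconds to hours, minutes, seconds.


Hours: 37366 ÷ 3600 = 10 remainder 1366
Minutes: 1366 ÷ 60 = 22 remainder 46
Seconds: 46

10h 22m 46s


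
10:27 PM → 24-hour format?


Input: 10:27 PM
PM: 10 + 12 = 22

22:27


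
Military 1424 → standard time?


2:24 PM

Hour: 14
14 - 12 = 2 → PM


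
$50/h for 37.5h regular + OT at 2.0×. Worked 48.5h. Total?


Regular: 37.5h × $50 = $1875.00
Overtime: 48.5 - 37.5 = 11.0h
OT pay: 11.0h × $50 × 2.0 = $1100.00
Total = $1875.00 + $1100.00 = $2975.00

$2975.00


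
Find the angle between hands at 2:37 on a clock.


143.5°

Hour hand = 2×30 + 37×0.5 = 78.5°
Minute hand = 37×6 = 222°
Difference = |78.5 - 222| = 143.5°


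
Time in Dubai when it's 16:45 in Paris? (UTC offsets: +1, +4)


19:45

Time difference = UTC+4 - UTC+1 = +3 hours
New hour = (16 + 3) mod 24
= 19 mod 24 = 19
Minutes unchanged → 19:45


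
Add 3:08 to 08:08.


11:16

Start: 488 minutes from midnight
Add: 188 minutes
Total: 676 minutes
Hours: 676 ÷ 60 = 11 remainder 16


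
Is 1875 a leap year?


No

Rules: divisible by 4 AND (not by 100 OR by 400)
1875 ÷ 4 = 468 remainder 3 → not divisible by 4
Not divisible by 4 → not a leap year


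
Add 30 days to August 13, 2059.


Start: August 13, 2059
Add 30 days
August 13 → September 1: 31 - 13 + 1 = 19 days (30 - 19 = 11 left)
September 1 + 11 = September 12, 2059

September 12, 2059


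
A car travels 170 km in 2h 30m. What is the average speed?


Distance: 170 km
Time: 2h 30m = 150 min = 150/60 = 5/2 hours
Speed = 170 ÷ (5/2) = 170 × 2 / 5 = 340/5 = 68.0 km/h

68.0 km/h


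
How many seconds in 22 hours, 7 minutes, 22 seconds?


79642 seconds

Hours: 22 × 3600 = 79200
Minutes: 7 × 60 = 420
Seconds: 22
Total = 79200 + 420 + 22 = 79642


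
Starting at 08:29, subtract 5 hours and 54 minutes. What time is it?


02:35

Start: 509 minutes from midnight
Subtract: 354 minutes
Remaining: 509 - 354 = 155
Hours: 2, Minutes: 35


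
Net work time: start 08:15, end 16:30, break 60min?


Total time = (16×60+30) - (8×60+15)
= 990 - 495 = 495 min
Minus break: 495 - 60 = 435 min
= 7h 15m

7h 15m (435 minutes)


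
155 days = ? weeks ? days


22 weeks 1 days

Weeks: 155 ÷ 7 = 22 remainder 1


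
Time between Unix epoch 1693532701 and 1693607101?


74400 seconds (20.7 hours / 0.86 days)

Difference = 1693607101 - 1693532701 = 74400 seconds
In hours: 74400 / 3600 ≈ 20.7
In days: 74400 / 86400 ≈ 0.86


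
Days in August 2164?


31 days

Month: August (month 8)
August has 31 days


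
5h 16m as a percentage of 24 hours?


0.2194 (21.94%)

Total minutes: 5×60 + 16 = 316
Day = 24×60 = 1440 minutes
Fraction = 316/1440 ≈ 0.2194
As a percentage: 316/1440 × 100 ≈ 21.94%


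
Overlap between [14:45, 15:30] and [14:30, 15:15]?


Meeting A: 885-930 (in minutes from midnight)
Meeting B: 870-915
Overlap start = max(885, 870) = 885
Overlap end = min(930, 915) = 915
Overlap = max(0, 915 - 885) = 30 min

30 minutes


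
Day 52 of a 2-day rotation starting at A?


Shifts: A, B
Start: A (index 0)
Day 52: (0 + 52 - 1) mod 2
= 51 mod 2
= 1
Index 1 → shift B

Shift B


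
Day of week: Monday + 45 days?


Thursday

Start: Monday (index 0)
(0 + 45) mod 7
= 45 mod 7
= 3
Index 3 → Thursday


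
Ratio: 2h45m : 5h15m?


Duration 1: 165 minutes
Duration 2: 315 minutes
Ratio = 165:315
GCD = 15
Simplified = 11:21
As a decimal: 11/21 ≈ 0.52

11:21 (0.52)


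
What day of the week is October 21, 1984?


Zeller's congruence:
q=21, m=10, k=84, j=19
h = (21 + ⌊13×11/5⌋ + 84 + ⌊84/4⌋ + ⌊19/4⌋ - 2×19) mod 7
= (21 + 28 + 84 + 21 + 4 - 38) mod 7
= 120 mod 7 = 1
h=1 → Sunday

Sunday


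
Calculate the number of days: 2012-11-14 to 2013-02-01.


From November 14, 2012 to February 1, 2013
Rest of November 2012: 30 - 14 = 16
Full months: December 31, January 31
Days into February 2013: 1
Total = 16 + 31 + 31 + 1 = 79 days

79 days


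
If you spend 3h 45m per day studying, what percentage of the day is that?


Time: 225 minutes
Day: 1440 minutes
Percentage = (225/1440) × 100 ≈ 15.6%

15.6%


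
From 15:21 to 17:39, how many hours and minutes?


End time in minutes: 17×60 + 39 = 1059
Start time in minutes: 15×60 + 21 = 921
Difference = 1059 - 921 = 138 minutes
= 2 hours 18 minutes

2h 18m


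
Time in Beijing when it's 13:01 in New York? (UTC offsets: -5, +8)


02:01 (next day)

Time difference = UTC+8 - UTC-5 = +13 hours
New hour = (13 + 13) mod 24
= 26 mod 24 = 2
Minutes unchanged → 02:01; 26 ≥ 24 → next day


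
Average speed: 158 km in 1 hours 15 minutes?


126.4 km/h

Distance: 158 km
Time: 1h 15m = 75 min = 75/60 = 5/4 hours
Speed = 158 ÷ (5/4) = 158 × 4 / 5 = 632/5 = 126.4 km/h


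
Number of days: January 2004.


Month: January (month 1)
January has 31 days

31 days


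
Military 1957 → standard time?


Hour: 19
19 - 12 = 7 → PM

7:57 PM


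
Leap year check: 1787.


Rules: divisible by 4 AND (not by 100 OR by 400)
1787 ÷ 4 = 446 remainder 3 → not divisible by 4
Not divisible by 4 → not a leap year

No


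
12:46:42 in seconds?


46002 seconds

Hours: 12 × 3600 = 43200
Minutes: 46 × 60 = 2760
Seconds: 42
Total = 43200 + 2760 + 42 = 46002


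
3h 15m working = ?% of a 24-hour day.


Time: 195 minutes
Day: 1440 minutes
Percentage = (195/1440) × 100 ≈ 13.5%

13.5%


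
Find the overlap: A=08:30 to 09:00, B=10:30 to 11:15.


Meeting A: 510-540 (in minutes from midnight)
Meeting B: 630-675
Overlap start = max(510, 630) = 630
Overlap end = min(540, 675) = 540
Overlap = max(0, 540 - 630) = 0 min

0 minutes


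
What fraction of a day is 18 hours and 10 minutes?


0.7569 (75.69%)

Total minutes: 18×60 + 10 = 1090
Day = 24×60 = 1440 minutes
Fraction = 1090/1440 ≈ 0.7569
As a percentage: 1090/1440 × 100 ≈ 75.69%


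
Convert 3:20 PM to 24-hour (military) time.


15:20

Input: 3:20 PM
PM: 3 + 12 = 15


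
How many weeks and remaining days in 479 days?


Weeks: 479 ÷ 7 = 68 remainder 3

68 weeks 3 days


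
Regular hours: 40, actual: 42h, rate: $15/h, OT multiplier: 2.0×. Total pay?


Regular: 40h × $15 = $600.00
Overtime: 42 - 40 = 2h
OT pay: 2h × $15 × 2.0 = $60.00
Total = $600.00 + $60.00 = $660.00

$660.00


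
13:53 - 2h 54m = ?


Start: 833 minutes from midnight
Subtract: 174 minutes
Remaining: 833 - 174 = 659
Hours: 10, Minutes: 59

10:59


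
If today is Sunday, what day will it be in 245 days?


Start: Sunday (index 6)
(6 + 245) mod 7
= 251 mod 7
= 6
Index 6 → Sunday

Sunday


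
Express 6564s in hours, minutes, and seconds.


Hours: 6564 ÷ 3600 = 1 remainder 2964
Minutes: 2964 ÷ 60 = 49 remainder 24
Seconds: 24

1h 49m 24s


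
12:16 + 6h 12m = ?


Start: 736 minutes from midnight
Add: 372 minutes
Total: 1108 minutes
Hours: 1108 ÷ 60 = 18 remainder 28

18:28


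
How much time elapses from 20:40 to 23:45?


3h 5m

End time in minutes: 23×60 + 45 = 1425
Start time in minutes: 20×60 + 40 = 1240
Difference = 1425 - 1240 = 185 minutes
= 3 hours 5 minutes


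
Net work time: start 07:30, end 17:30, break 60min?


Total time = (17×60+30) - (7×60+30)
= 1050 - 450 = 600 min
Minus break: 600 - 60 = 540 min
= 9h 0m

9h 0m (540 minutes)


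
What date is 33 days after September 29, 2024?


Start: September 29, 2024
Add 33 days
September 29 → October 1: 30 - 29 + 1 = 2 days (33 - 2 = 31 left)
October 1 → November 1: 31 - 1 + 1 = 31 days (31 - 31 = 0 left)
Land exactly on November 1, 2024

November 1, 2024


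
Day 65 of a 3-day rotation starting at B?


Shift C

Shifts: A, B, C
Start: B (index 1)
Day 65: (1 + 65 - 1) mod 3
= 65 mod 3
= 2
Index 2 → shift C


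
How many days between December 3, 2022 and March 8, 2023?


95 days

From December 3, 2022 to March 8, 2023
Rest of December 2022: 31 - 3 = 28
Full months: January 31, February 2023 28
Days into March 2023: 8
Total = 28 + 31 + 28 + 8 = 95 days


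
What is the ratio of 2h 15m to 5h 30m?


Duration 1: 135 minutes
Duration 2: 330 minutes
Ratio = 135:330
GCD = 15
Simplified = 9:22
As a decimal: 9/22 ≈ 0.41

9:22 (0.41)


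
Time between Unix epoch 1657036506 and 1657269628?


233122 seconds (64.8 hours / 2.70 days)

Difference = 1657269628 - 1657036506 = 233122 seconds
In hours: 233122 / 3600 ≈ 64.8
In days: 233122 / 86400 ≈ 2.70


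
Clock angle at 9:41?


Hour hand = 9×30 + 41×0.5 = 290.5°
Minute hand = 41×6 = 246°
Difference = |290.5 - 246| = 44.5°

44.5°


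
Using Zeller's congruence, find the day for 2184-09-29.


Wednesday

Zeller's congruence:
q=29, m=9, k=84, j=21
h = (29 + ⌊13×10/5⌋ + 84 + ⌊84/4⌋ + ⌊21/4⌋ - 2×21) mod 7
= (29 + 26 + 84 + 21 + 5 - 42) mod 7
= 123 mod 7 = 4
h=4 → Wednesday


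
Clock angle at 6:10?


Hour hand = 6×30 + 10×0.5 = 185.0°
Minute hand = 10×6 = 60°
Difference = |185.0 - 60| = 125.0°

125.0°


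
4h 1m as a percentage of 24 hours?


Total minutes: 4×60 + 1 = 241
Day = 24×60 = 1440 minutes
Fraction = 241/1440 ≈ 0.1674
As a percentage: 241/1440 × 100 ≈ 16.74%

0.1674 (16.74%)


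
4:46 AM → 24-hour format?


04:46

Input: 4:46 AM
AM hour stays: 4


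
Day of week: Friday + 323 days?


Saturday

Start: Friday (index 4)
(4 + 323) mod 7
= 327 mod 7
= 5
Index 5 → Saturday


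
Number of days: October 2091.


Month: October (month 10)
October has 31 days

31 days


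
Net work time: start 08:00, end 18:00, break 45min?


Total time = (18×60+0) - (8×60+0)
= 1080 - 480 = 600 min
Minus break: 600 - 45 = 555 min
= 9h 15m

9h 15m (555 minutes)


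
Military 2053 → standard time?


Hour: 20
20 - 12 = 8 → PM

8:53 PM


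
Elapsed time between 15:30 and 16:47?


End time in minutes: 16×60 + 47 = 1007
Start time in minutes: 15×60 + 30 = 930
Difference = 1007 - 930 = 77 minutes
= 1 hours 17 minutes

1h 17m


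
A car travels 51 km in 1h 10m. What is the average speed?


43.7 km/h

Distance: 51 km
Time: 1h 10m = 70 min = 70/60 = 7/6 hours
Speed = 51 ÷ (7/6) = 51 × 6 / 7 = 306/7 ≈ 43.7 km/h


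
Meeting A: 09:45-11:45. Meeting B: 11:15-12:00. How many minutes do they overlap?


30 minutes

Meeting A: 585-705 (in minutes from midnight)
Meeting B: 675-720
Overlap start = max(585, 675) = 675
Overlap end = min(705, 720) = 705
Overlap = max(0, 705 - 675) = 30 min


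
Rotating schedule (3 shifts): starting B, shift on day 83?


Shift C

Shifts: A, B, C
Start: B (index 1)
Day 83: (1 + 83 - 1) mod 3
= 83 mod 3
= 2
Index 2 → shift C


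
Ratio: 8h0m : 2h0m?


Duration 1: 480 minutes
Duration 2: 120 minutes
Ratio = 480:120
GCD = 120
Simplified = 4:1
As a decimal: 4/1 = 4.00

4:1 (4.00)


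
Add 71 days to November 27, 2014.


Start: November 27, 2014
Add 71 days
November 27 → December 1: 30 - 27 + 1 = 4 days (71 - 4 = 67 left)
December 1 → January 1: 31 - 1 + 1 = 31 days (67 - 31 = 36 left)
January 1 → February 1: 31 - 1 + 1 = 31 days (36 - 31 = 5 left)
February 1 + 5 = February 6, 2015

February 6, 2015


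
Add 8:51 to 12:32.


21:23

Start: 752 minutes from midnight
Add: 531 minutes
Total: 1283 minutes
Hours: 1283 ÷ 60 = 21 remainder 23


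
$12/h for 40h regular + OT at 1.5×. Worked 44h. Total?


$552.00

Regular: 40h × $12 = $480.00
Overtime: 44 - 40 = 4h
OT pay: 4h × $12 × 1.5 = $72.00
Total = $480.00 + $72.00 = $552.00


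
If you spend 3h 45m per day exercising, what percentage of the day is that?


Time: 225 minutes
Day: 1440 minutes
Percentage = (225/1440) × 100 ≈ 15.6%

15.6%


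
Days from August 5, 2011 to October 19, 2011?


From August 5, 2011 to October 19, 2011
Rest of August 2011: 31 - 5 = 26
Full months: September 30
Days into October 2011: 19
Total = 26 + 30 + 19 = 75 days

75 days


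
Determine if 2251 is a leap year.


No

Rules: divisible by 4 AND (not by 100 OR by 400)
2251 ÷ 4 = 562 remainder 3 → not divisible by 4
Not divisible by 4 → not a leap year


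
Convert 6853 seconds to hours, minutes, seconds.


Hours: 6853 ÷ 3600 = 1 remainder 3253
Minutes: 3253 ÷ 60 = 54 remainder 13
Seconds: 13

1h 54m 13s


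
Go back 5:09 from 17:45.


12:36

Start: 1065 minutes from midnight
Subtract: 309 minutes
Remaining: 1065 - 309 = 756
Hours: 12, Minutes: 36


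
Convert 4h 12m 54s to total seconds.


15174 seconds

Hours: 4 × 3600 = 14400
Minutes: 12 × 60 = 720
Seconds: 54
Total = 14400 + 720 + 54 = 15174


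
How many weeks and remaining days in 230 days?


Weeks: 230 ÷ 7 = 32 remainder 6

32 weeks 6 days


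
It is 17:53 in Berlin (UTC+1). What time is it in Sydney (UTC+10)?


Time difference = UTC+10 - UTC+1 = +9 hours
New hour = (17 + 9) mod 24
= 26 mod 24 = 2
Minutes unchanged → 02:53; 26 ≥ 24 → next day

02:53 (next day)


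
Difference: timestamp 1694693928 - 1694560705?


Difference = 1694693928 - 1694560705 = 133223 seconds
In hours: 133223 / 3600 ≈ 37.0
In days: 133223 / 86400 ≈ 1.54

133223 seconds (37.0 hours / 1.54 days)


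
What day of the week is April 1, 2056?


Saturday

Zeller's congruence:
q=1, m=4, k=56, j=20
h = (1 + ⌊13×5/5⌋ + 56 + ⌊56/4⌋ + ⌊20/4⌋ - 2×20) mod 7
= (1 + 13 + 56 + 14 + 5 - 40) mod 7
= 49 mod 7 = 0
h=0 → Saturday


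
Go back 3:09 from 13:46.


Start: 826 minutes from midnight
Subtract: 189 minutes
Remaining: 826 - 189 = 637
Hours: 10, Minutes: 37

10:37


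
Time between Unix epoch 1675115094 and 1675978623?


Difference = 1675978623 - 1675115094 = 863529 seconds
In hours: 863529 / 3600 ≈ 239.9
In days: 863529 / 86400 ≈ 9.99

863529 seconds (239.9 hours / 9.99 days)


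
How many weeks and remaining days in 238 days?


34 weeks 0 days

Weeks: 238 ÷ 7 = 34 remainder 0


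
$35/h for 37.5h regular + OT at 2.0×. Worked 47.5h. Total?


$2012.50

Regular: 37.5h × $35 = $1312.50
Overtime: 47.5 - 37.5 = 10.0h
OT pay: 10.0h × $35 × 2.0 = $700.00
Total = $1312.50 + $700.00 = $2012.50


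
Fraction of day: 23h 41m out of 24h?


0.9868 (98.68%)

Total minutes: 23×60 + 41 = 1421
Day = 24×60 = 1440 minutes
Fraction = 1421/1440 ≈ 0.9868
As a percentage: 1421/1440 × 100 ≈ 98.68%


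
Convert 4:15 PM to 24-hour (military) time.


Input: 4:15 PM
PM: 4 + 12 = 16

16:15


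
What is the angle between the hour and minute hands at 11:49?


60.5°

Hour hand = 11×30 + 49×0.5 = 354.5°
Minute hand = 49×6 = 294°
Difference = |354.5 - 294| = 60.5°


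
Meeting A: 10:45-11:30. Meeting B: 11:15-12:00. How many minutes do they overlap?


Meeting A: 645-690 (in minutes from midnight)
Meeting B: 675-720
Overlap start = max(645, 675) = 675
Overlap end = min(690, 720) = 690
Overlap = max(0, 690 - 675) = 15 min

15 minutes


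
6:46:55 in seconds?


Hours: 6 × 3600 = 21600
Minutes: 46 × 60 = 2760
Seconds: 55
Total = 21600 + 2760 + 55 = 24415

24415 seconds


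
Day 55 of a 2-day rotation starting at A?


Shifts: A, B
Start: A (index 0)
Day 55: (0 + 55 - 1) mod 2
= 54 mod 2
= 0
Index 0 → shift A

Shift A


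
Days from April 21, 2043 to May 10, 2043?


19 days

From April 21, 2043 to May 10, 2043
Rest of April 2043: 30 - 21 = 9
Days into May 2043: 10
Total = 9 + 10 = 19 days


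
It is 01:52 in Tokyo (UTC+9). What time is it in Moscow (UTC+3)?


Time difference = UTC+3 - UTC+9 = -6 hours
New hour = (1 -6) mod 24
= -5 mod 24 = 19
Minutes unchanged → 19:52; -5 < 0 → previous day

19:52 (previous day)


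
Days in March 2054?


31 days

Month: March (month 3)
March has 31 days


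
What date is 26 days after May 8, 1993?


Start: May 8, 1993
Add 26 days
May 8 → June 1: 31 - 8 + 1 = 24 days (26 - 24 = 2 left)
June 1 + 2 = June 3, 1993

June 3, 1993


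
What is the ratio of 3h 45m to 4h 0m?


15:16 (0.94)

Duration 1: 225 minutes
Duration 2: 240 minutes
Ratio = 225:240
GCD = 15
Simplified = 15:16
As a decimal: 15/16 ≈ 0.94


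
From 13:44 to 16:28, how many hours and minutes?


End time in minutes: 16×60 + 28 = 988
Start time in minutes: 13×60 + 44 = 824
Difference = 988 - 824 = 164 minutes
= 2 hours 44 minutes

2h 44m


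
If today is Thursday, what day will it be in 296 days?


Saturday

Start: Thursday (index 3)
(3 + 296) mod 7
= 299 mod 7
= 5
Index 5 → Saturday


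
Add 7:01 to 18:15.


Start: 1095 minutes from midnight
Add: 421 minutes
Total: 1516 minutes
Hours: 1516 ÷ 60 = 25 remainder 16
25 ≥ 24 → 25 - 24 = 1 (next day)

01:16 (next day)


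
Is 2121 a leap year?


Rules: divisible by 4 AND (not by 100 OR by 400)
2121 ÷ 4 = 530 remainder 1 → not divisible by 4
Not divisible by 4 → not a leap year

No


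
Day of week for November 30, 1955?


Wednesday

Zeller's congruence:
q=30, m=11, k=55, j=19
h = (30 + ⌊13×12/5⌋ + 55 + ⌊55/4⌋ + ⌊19/4⌋ - 2×19) mod 7
= (30 + 31 + 55 + 13 + 4 - 38) mod 7
= 95 mod 7 = 4
h=4 → Wednesday


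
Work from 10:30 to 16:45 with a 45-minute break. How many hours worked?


Total time = (16×60+45) - (10×60+30)
= 1005 - 630 = 375 min
Minus break: 375 - 45 = 330 min
= 5h 30m

5h 30m (330 minutes)


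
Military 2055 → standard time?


8:55 PM

Hour: 20
20 - 12 = 8 → PM


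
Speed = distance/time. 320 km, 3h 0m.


Distance: 320 km
Time: 3 hours
Speed = 320 / 3 ≈ 106.7 km/h

106.7 km/h


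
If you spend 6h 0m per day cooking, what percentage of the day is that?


25.0%

Time: 360 minutes
Day: 1440 minutes
Percentage = (360/1440) × 100 = 25.0%


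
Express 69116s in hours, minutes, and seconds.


19h 11m 56s

Hours: 69116 ÷ 3600 = 19 remainder 716
Minutes: 716 ÷ 60 = 11 remainder 56
Seconds: 56


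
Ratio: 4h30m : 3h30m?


Duration 1: 270 minutes
Duration 2: 210 minutes
Ratio = 270:210
GCD = 30
Simplified = 9:7
As a decimal: 9/7 ≈ 1.29

9:7 (1.29)


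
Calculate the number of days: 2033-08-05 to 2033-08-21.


From August 5, 2033 to August 21, 2033
Same month: 21 - 5 = 16 days

16 days


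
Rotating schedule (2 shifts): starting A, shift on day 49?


Shifts: A, B
Start: A (index 0)
Day 49: (0 + 49 - 1) mod 2
= 48 mod 2
= 0
Index 0 → shift A

Shift A


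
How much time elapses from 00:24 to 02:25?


End time in minutes: 2×60 + 25 = 145
Start time in minutes: 0×60 + 24 = 24
Difference = 145 - 24 = 121 minutes
= 2 hours 1 minutes

2h 1m


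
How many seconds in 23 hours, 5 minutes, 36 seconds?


83136 seconds

Hours: 23 × 3600 = 82800
Minutes: 5 × 60 = 300
Seconds: 36
Total = 82800 + 300 + 36 = 83136


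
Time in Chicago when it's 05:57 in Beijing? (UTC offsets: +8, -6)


15:57 (previous day)

Time difference = UTC-6 - UTC+8 = -14 hours
New hour = (5 -14) mod 24
= -9 mod 24 = 15
Minutes unchanged → 15:57; -9 < 0 → previous day


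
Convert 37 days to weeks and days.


5 weeks 2 days

Weeks: 37 ÷ 7 = 5 remainder 2


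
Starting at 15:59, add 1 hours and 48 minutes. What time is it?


Start: 959 minutes from midnight
Add: 108 minutes
Total: 1067 minutes
Hours: 1067 ÷ 60 = 17 remainder 47

17:47


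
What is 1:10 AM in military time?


01:10

Input: 1:10 AM
AM hour stays: 1


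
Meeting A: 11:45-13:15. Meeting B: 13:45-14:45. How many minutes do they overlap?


0 minutes

Meeting A: 705-795 (in minutes from midnight)
Meeting B: 825-885
Overlap start = max(705, 825) = 825
Overlap end = min(795, 885) = 795
Overlap = max(0, 795 - 825) = 0 min


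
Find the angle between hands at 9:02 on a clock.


101.0°

Hour hand = 9×30 + 2×0.5 = 271.0°
Minute hand = 2×6 = 12°
Difference = |271.0 - 12| = 259.0°
Since > 180°: 360 - 259.0 = 101.0°


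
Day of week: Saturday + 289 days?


Monday

Start: Saturday (index 5)
(5 + 289) mod 7
= 294 mod 7
= 0
Index 0 → Monday


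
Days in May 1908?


31 days

Month: May (month 5)
May has 31 days


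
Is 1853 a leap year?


Rules: divisible by 4 AND (not by 100 OR by 400)
1853 ÷ 4 = 463 remainder 1 → not divisible by 4
Not divisible by 4 → not a leap year

No


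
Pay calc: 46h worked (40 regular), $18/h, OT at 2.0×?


Regular: 40h × $18 = $720.00
Overtime: 46 - 40 = 6h
OT pay: 6h × $18 × 2.0 = $216.00
Total = $720.00 + $216.00 = $936.00

$936.00


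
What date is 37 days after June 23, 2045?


Start: June 23, 2045
Add 37 days
June 23 → July 1: 30 - 23 + 1 = 8 days (37 - 8 = 29 left)
July 1 + 29 = July 30, 2045

July 30, 2045


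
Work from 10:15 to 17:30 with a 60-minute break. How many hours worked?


6h 15m (375 minutes)

Total time = (17×60+30) - (10×60+15)
= 1050 - 615 = 435 min
Minus break: 435 - 60 = 375 min
= 6h 15m


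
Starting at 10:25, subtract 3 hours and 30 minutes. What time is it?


06:55

Start: 625 minutes from midnight
Subtract: 210 minutes
Remaining: 625 - 210 = 415
Hours: 6, Minutes: 55


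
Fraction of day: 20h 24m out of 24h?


0.8500 (85.00%)

Total minutes: 20×60 + 24 = 1224
Day = 24×60 = 1440 minutes
Fraction = 1224/1440 = 0.8500
As a percentage: 1224/1440 × 100 = 85.00%


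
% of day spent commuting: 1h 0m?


Time: 60 minutes
Day: 1440 minutes
Percentage = (60/1440) × 100 ≈ 4.2%

4.2%


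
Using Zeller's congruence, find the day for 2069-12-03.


Tuesday

Zeller's congruence:
q=3, m=12, k=69, j=20
h = (3 + ⌊13×13/5⌋ + 69 + ⌊69/4⌋ + ⌊20/4⌋ - 2×20) mod 7
= (3 + 33 + 69 + 17 + 5 - 40) mod 7
= 87 mod 7 = 3
h=3 → Tuesday


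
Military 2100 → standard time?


9:00 PM

Hour: 21
21 - 12 = 9 → PM


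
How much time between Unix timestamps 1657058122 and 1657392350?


334228 seconds (92.8 hours / 3.87 days)

Difference = 1657392350 - 1657058122 = 334228 seconds
In hours: 334228 / 3600 ≈ 92.8
In days: 334228 / 86400 ≈ 3.87


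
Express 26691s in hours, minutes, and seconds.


7h 24m 51s

Hours: 26691 ÷ 3600 = 7 remainder 1491
Minutes: 1491 ÷ 60 = 24 remainder 51
Seconds: 51


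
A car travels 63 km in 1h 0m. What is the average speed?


Distance: 63 km
Time: 1 hours
Speed = 63 / 1 = 63.0 km/h

63.0 km/h


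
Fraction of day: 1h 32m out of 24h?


0.0639 (6.39%)

Total minutes: 1×60 + 32 = 92
Day = 24×60 = 1440 minutes
Fraction = 92/1440 ≈ 0.0639
As a percentage: 92/1440 × 100 ≈ 6.39%


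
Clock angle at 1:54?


93.0°

Hour hand = 1×30 + 54×0.5 = 57.0°
Minute hand = 54×6 = 324°
Difference = |57.0 - 324| = 267.0°
Since > 180°: 360 - 267.0 = 93.0°


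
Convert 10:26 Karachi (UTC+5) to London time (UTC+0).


05:26

Time difference = UTC+0 - UTC+5 = -5 hours
New hour = (10 -5) mod 24
= 5 mod 24 = 5
Minutes unchanged → 05:26


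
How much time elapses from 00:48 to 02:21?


End time in minutes: 2×60 + 21 = 141
Start time in minutes: 0×60 + 48 = 48
Difference = 141 - 48 = 93 minutes
= 1 hours 33 minutes

1h 33m


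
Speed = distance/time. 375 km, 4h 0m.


Distance: 375 km
Time: 4 hours
Speed = 375 / 4 ≈ 93.8 km/h

93.8 km/h


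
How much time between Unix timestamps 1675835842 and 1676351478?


515636 seconds (143.2 hours / 5.97 days)

Difference = 1676351478 - 1675835842 = 515636 seconds
In hours: 515636 / 3600 ≈ 143.2
In days: 515636 / 86400 ≈ 5.97


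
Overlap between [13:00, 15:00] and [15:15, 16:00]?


Meeting A: 780-900 (in minutes from midnight)
Meeting B: 915-960
Overlap start = max(780, 915) = 915
Overlap end = min(900, 960) = 900
Overlap = max(0, 900 - 915) = 0 min

0 minutes


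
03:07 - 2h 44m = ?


00:23

Start: 187 minutes from midnight
Subtract: 164 minutes
Remaining: 187 - 164 = 23
Hours: 0, Minutes: 23


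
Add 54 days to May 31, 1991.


July 24, 1991

Start: May 31, 1991
Add 54 days
May 31 → June 1: 31 - 31 + 1 = 1 days (54 - 1 = 53 left)
June 1 → July 1: 30 - 1 + 1 = 30 days (53 - 30 = 23 left)
July 1 + 23 = July 24, 1991


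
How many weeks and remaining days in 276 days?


Weeks: 276 ÷ 7 = 39 remainder 3

39 weeks 3 days


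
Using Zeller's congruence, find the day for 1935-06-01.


Saturday

Zeller's congruence:
q=1, m=6, k=35, j=19
h = (1 + ⌊13×7/5⌋ + 35 + ⌊35/4⌋ + ⌊19/4⌋ - 2×19) mod 7
= (1 + 18 + 35 + 8 + 4 - 38) mod 7
= 28 mod 7 = 0
h=0 → Saturday


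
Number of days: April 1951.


Month: April (month 4)
April has 30 days

30 days


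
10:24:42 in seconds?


37482 seconds

Hours: 10 × 3600 = 36000
Minutes: 24 × 60 = 1440
Seconds: 42
Total = 36000 + 1440 + 42 = 37482


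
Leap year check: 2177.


Rules: divisible by 4 AND (not by 100 OR by 400)
2177 ÷ 4 = 544 remainder 1 → not divisible by 4
Not divisible by 4 → not a leap year

No


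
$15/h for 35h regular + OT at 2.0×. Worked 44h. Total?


Regular: 35h × $15 = $525.00
Overtime: 44 - 35 = 9h
OT pay: 9h × $15 × 2.0 = $270.00
Total = $525.00 + $270.00 = $795.00

$795.00


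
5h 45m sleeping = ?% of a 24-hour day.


24.0%

Time: 345 minutes
Day: 1440 minutes
Percentage = (345/1440) × 100 ≈ 24.0%


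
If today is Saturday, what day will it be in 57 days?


Sunday

Start: Saturday (index 5)
(5 + 57) mod 7
= 62 mod 7
= 6
Index 6 → Sunday


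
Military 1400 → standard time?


Hour: 14
14 - 12 = 2 → PM

2:00 PM


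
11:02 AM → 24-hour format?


Input: 11:02 AM
AM hour stays: 11

11:02


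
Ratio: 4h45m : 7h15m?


Duration 1: 285 minutes
Duration 2: 435 minutes
Ratio = 285:435
GCD = 15
Simplified = 19:29
As a decimal: 19/29 ≈ 0.66

19:29 (0.66)


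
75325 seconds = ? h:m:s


Hours: 75325 ÷ 3600 = 20 remainder 3325
Minutes: 3325 ÷ 60 = 55 remainder 25
Seconds: 25

20h 55m 25s


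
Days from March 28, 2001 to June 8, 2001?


From March 28, 2001 to June 8, 2001
Rest of March 2001: 31 - 28 = 3
Full months: April 30, May 31
Days into June 2001: 8
Total = 3 + 30 + 31 + 8 = 72 days

72 days


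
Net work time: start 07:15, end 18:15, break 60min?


10h 0m (600 minutes)

Total time = (18×60+15) - (7×60+15)
= 1095 - 435 = 660 min
Minus break: 660 - 60 = 600 min
= 10h 0m


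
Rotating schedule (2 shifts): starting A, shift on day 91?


Shifts: A, B
Start: A (index 0)
Day 91: (0 + 91 - 1) mod 2
= 90 mod 2
= 0
Index 0 → shift A

Shift A


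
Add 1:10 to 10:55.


12:05

Start: 655 minutes from midnight
Add: 70 minutes
Total: 725 minutes
Hours: 725 ÷ 60 = 12 remainder 5


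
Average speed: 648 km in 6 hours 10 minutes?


105.1 km/h

Distance: 648 km
Time: 6h 10m = 370 min = 370/60 = 37/6 hours
Speed = 648 ÷ (37/6) = 648 × 6 / 37 = 3888/37 ≈ 105.1 km/h


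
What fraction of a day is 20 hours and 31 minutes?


0.8549 (85.49%)

Total minutes: 20×60 + 31 = 1231
Day = 24×60 = 1440 minutes
Fraction = 1231/1440 ≈ 0.8549
As a percentage: 1231/1440 × 100 ≈ 85.49%


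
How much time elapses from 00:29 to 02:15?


End time in minutes: 2×60 + 15 = 135
Start time in minutes: 0×60 + 29 = 29
Difference = 135 - 29 = 106 minutes
= 1 hours 46 minutes

1h 46m


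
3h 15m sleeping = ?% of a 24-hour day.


13.5%

Time: 195 minutes
Day: 1440 minutes
Percentage = (195/1440) × 100 ≈ 13.5%


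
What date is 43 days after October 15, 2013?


Start: October 15, 2013
Add 43 days
October 15 → November 1: 31 - 15 + 1 = 17 days (43 - 17 = 26 left)
November 1 + 26 = November 27, 2013

November 27, 2013


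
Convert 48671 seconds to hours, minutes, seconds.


Hours: 48671 ÷ 3600 = 13 remainder 1871
Minutes: 1871 ÷ 60 = 31 remainder 11
Seconds: 11

13h 31m 11s


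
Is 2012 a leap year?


Yes

Rules: divisible by 4 AND (not by 100 OR by 400)
2012 ÷ 4 = 503 exactly → divisible by 4
2012 ÷ 100 = 20 remainder 12 → not divisible by 100
Divisible by 4 but not by 100 → leap year


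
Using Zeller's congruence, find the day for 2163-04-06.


Wednesday

Zeller's congruence:
q=6, m=4, k=63, j=21
h = (6 + ⌊13×5/5⌋ + 63 + ⌊63/4⌋ + ⌊21/4⌋ - 2×21) mod 7
= (6 + 13 + 63 + 15 + 5 - 42) mod 7
= 60 mod 7 = 4
h=4 → Wednesday


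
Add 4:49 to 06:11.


Start: 371 minutes from midnight
Add: 289 minutes
Total: 660 minutes
Hours: 660 ÷ 60 = 11 remainder 0

11:00


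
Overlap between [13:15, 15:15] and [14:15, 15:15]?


60 minutes

Meeting A: 795-915 (in minutes from midnight)
Meeting B: 855-915
Overlap start = max(795, 855) = 855
Overlap end = min(915, 915) = 915
Overlap = max(0, 915 - 855) = 60 min


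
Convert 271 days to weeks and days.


Weeks: 271 ÷ 7 = 38 remainder 5

38 weeks 5 days


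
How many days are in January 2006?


31 days

Month: January (month 1)
January has 31 days


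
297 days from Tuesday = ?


Start: Tuesday (index 1)
(1 + 297) mod 7
= 298 mod 7
= 4
Index 4 → Friday

Friday


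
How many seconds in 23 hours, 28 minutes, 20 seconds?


Hours: 23 × 3600 = 82800
Minutes: 28 × 60 = 1680
Seconds: 20
Total = 82800 + 1680 + 20 = 84500

84500 seconds


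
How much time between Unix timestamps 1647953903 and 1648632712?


678809 seconds (188.6 hours / 7.86 days)

Difference = 1648632712 - 1647953903 = 678809 seconds
In hours: 678809 / 3600 ≈ 188.6
In days: 678809 / 86400 ≈ 7.86


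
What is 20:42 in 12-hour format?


Hour: 20
20 - 12 = 8 → PM

8:42 PM


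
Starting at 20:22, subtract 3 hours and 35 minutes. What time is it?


Start: 1222 minutes from midnight
Subtract: 215 minutes
Remaining: 1222 - 215 = 1007
Hours: 16, Minutes: 47

16:47


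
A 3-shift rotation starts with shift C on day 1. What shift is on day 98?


Shift A

Shifts: A, B, C
Start: C (index 2)
Day 98: (2 + 98 - 1) mod 3
= 99 mod 3
= 0
Index 0 → shift A


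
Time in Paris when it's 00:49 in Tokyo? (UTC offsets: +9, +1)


Time difference = UTC+1 - UTC+9 = -8 hours
New hour = (0 -8) mod 24
= -8 mod 24 = 16
Minutes unchanged → 16:49; -8 < 0 → previous day

16:49 (previous day)


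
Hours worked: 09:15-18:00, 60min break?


7h 45m (465 minutes)

Total time = (18×60+0) - (9×60+15)
= 1080 - 555 = 525 min
Minus break: 525 - 60 = 465 min
= 7h 45m


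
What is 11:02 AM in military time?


11:02

Input: 11:02 AM
AM hour stays: 11


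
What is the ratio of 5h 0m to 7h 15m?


Duration 1: 300 minutes
Duration 2: 435 minutes
Ratio = 300:435
GCD = 15
Simplified = 20:29
As a decimal: 20/29 ≈ 0.69

20:29 (0.69)


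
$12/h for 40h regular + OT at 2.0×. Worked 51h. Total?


Regular: 40h × $12 = $480.00
Overtime: 51 - 40 = 11h
OT pay: 11h × $12 × 2.0 = $264.00
Total = $480.00 + $264.00 = $744.00

$744.00


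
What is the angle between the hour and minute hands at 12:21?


115.5°

Hour hand (12 ≡ 0 on the dial): 0×30 + 21×0.5 = 10.5°
Minute hand = 21×6 = 126°
Difference = |10.5 - 126| = 115.5°


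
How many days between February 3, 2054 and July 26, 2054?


173 days

From February 3, 2054 to July 26, 2054
Rest of February 2054: 28 - 3 = 25
Full months: March 31, April 30, May 31, June 30
Days into July 2054: 26
Total = 25 + 31 + 30 + 31 + 30 + 26 = 173 days


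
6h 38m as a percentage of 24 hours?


Total minutes: 6×60 + 38 = 398
Day = 24×60 = 1440 minutes
Fraction = 398/1440 ≈ 0.2764
As a percentage: 398/1440 × 100 ≈ 27.64%

0.2764 (27.64%)


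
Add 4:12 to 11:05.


15:17

Start: 665 minutes from midnight
Add: 252 minutes
Total: 917 minutes
Hours: 917 ÷ 60 = 15 remainder 17


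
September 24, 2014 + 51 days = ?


Start: September 24, 2014
Add 51 days
September 24 → October 1: 30 - 24 + 1 = 7 days (51 - 7 = 44 left)
October 1 → November 1: 31 - 1 + 1 = 31 days (44 - 31 = 13 left)
November 1 + 13 = November 14, 2014

November 14, 2014


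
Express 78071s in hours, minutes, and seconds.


21h 41m 11s

Hours: 78071 ÷ 3600 = 21 remainder 2471
Minutes: 2471 ÷ 60 = 41 remainder 11
Seconds: 11


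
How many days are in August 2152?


31 days

Month: August (month 8)
August has 31 days


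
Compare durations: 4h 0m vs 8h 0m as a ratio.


Duration 1: 240 minutes
Duration 2: 480 minutes
Ratio = 240:480
GCD = 240
Simplified = 1:2
As a decimal: 1/2 = 0.50

1:2 (0.50)


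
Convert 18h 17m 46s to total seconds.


65866 seconds

Hours: 18 × 3600 = 64800
Minutes: 17 × 60 = 1020
Seconds: 46
Total = 64800 + 1020 + 46 = 65866


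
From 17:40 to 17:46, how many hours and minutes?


End time in minutes: 17×60 + 46 = 1066
Start time in minutes: 17×60 + 40 = 1060
Difference = 1066 - 1060 = 6 minutes
= 0 hours 6 minutes

0h 6m


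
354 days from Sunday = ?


Thursday

Start: Sunday (index 6)
(6 + 354) mod 7
= 360 mod 7
= 3
Index 3 → Thursday


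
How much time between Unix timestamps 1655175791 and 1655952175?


776384 seconds (215.7 hours / 8.99 days)

Difference = 1655952175 - 1655175791 = 776384 seconds
In hours: 776384 / 3600 ≈ 215.7
In days: 776384 / 86400 ≈ 8.99


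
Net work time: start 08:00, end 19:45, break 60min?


Total time = (19×60+45) - (8×60+0)
= 1185 - 480 = 705 min
Minus break: 705 - 60 = 645 min
= 10h 45m

10h 45m (645 minutes)


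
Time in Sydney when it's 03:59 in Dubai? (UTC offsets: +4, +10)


09:59

Time difference = UTC+10 - UTC+4 = +6 hours
New hour = (3 + 6) mod 24
= 9 mod 24 = 9
Minutes unchanged → 09:59


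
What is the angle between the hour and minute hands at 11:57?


16.5°

Hour hand = 11×30 + 57×0.5 = 358.5°
Minute hand = 57×6 = 342°
Difference = |358.5 - 342| = 16.5°


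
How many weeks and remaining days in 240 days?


34 weeks 2 days

Weeks: 240 ÷ 7 = 34 remainder 2


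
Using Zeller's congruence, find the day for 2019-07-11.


Thursday

Zeller's congruence:
q=11, m=7, k=19, j=20
h = (11 + ⌊13×8/5⌋ + 19 + ⌊19/4⌋ + ⌊20/4⌋ - 2×20) mod 7
= (11 + 20 + 19 + 4 + 5 - 40) mod 7
= 19 mod 7 = 5
h=5 → Thursday


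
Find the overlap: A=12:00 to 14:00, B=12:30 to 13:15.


Meeting A: 720-840 (in minutes from midnight)
Meeting B: 750-795
Overlap start = max(720, 750) = 750
Overlap end = min(840, 795) = 795
Overlap = max(0, 795 - 750) = 45 min

45 minutes


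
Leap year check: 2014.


No

Rules: divisible by 4 AND (not by 100 OR by 400)
2014 ÷ 4 = 503 remainder 2 → not divisible by 4
Not divisible by 4 → not a leap year


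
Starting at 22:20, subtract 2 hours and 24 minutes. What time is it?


Start: 1340 minutes from midnight
Subtract: 144 minutes
Remaining: 1340 - 144 = 1196
Hours: 19, Minutes: 56

19:56


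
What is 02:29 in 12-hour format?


Hour: 2
2 < 12 → AM

2:29 AM


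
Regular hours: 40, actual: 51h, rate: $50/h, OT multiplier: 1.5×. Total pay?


Regular: 40h × $50 = $2000.00
Overtime: 51 - 40 = 11h
OT pay: 11h × $50 × 1.5 = $825.00
Total = $2000.00 + $825.00 = $2825.00

$2825.00


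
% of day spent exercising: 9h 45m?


Time: 585 minutes
Day: 1440 minutes
Percentage = (585/1440) × 100 ≈ 40.6%

40.6%


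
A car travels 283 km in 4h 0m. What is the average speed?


Distance: 283 km
Time: 4 hours
Speed = 283 / 4 ≈ 70.8 km/h

70.8 km/h
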